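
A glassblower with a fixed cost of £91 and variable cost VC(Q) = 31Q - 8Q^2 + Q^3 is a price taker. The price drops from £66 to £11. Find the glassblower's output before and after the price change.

MC = 31 - 16Q + 3Q^2; the shutdown threshold is min AVC = £15 (at Q = 4).
With P = £66 above the shutdown price, P = MC gives Q = 7.
At P = £11 < min AVC = £15, price no longer covers variable cost at any output, so the firm shuts down: Q = 0.

Output falls from 7 to 0 (the firm shuts down)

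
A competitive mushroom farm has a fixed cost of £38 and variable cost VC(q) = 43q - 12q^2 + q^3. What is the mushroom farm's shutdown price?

£7 per unit

The shutdown price is the minimum of AVC. VC = 43q - 12q^2 + q^3, so AVC = 43 - 12q + q^2.
dAVC/dq = -12 + 2q = 0 gives q = 6. min AVC = 43 - 12·6 + 6^2 = 7.
For P < £7 the firm produces nothing.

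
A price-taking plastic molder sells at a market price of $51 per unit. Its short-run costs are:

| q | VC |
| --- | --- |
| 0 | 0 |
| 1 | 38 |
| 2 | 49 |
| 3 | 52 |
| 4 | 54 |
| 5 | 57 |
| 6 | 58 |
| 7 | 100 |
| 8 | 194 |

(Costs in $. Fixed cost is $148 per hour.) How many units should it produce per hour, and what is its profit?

Tabulate TR − TC: q=0: -148; q=1: -135; q=2: -95; q=3: -47; q=4: 2; q=5: 50; q=6: 100; q=7: 109; q=8: 66.
Profit is maximized at q = 7. AVC there is 100/7 = $14.29 ≤ P, so producing beats shutting down (which would give -$148).

q = 7; profit = $109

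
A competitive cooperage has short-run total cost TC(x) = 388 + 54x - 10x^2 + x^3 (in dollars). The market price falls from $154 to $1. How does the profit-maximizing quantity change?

MC = 54 - 20x + 3x^2; the shutdown threshold is min AVC = $29 (at x = 5).
At P = $154 ≥ min AVC, set P = MC on the rising branch: x = 10.
At P = $1 < min AVC = $29, price no longer covers variable cost at any output, so the firm shuts down: x = 0.

Output falls from 10 to 0 (the firm shuts down)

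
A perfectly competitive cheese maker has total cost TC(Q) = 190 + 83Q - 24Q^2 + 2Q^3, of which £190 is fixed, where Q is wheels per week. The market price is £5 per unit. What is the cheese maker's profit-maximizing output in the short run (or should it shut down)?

Strip out fixed cost: VC = 83Q - 24Q^2 + 2Q^3. Then AVC = 83 - 24Q + 2Q^2 and MC = 83 - 48Q + 6Q^2.
The AVC parabola has its vertex at Q = 24/4 = 6, where AVC = 83 - 24·6 + 2·6^2 = £11.
P = £5 lies below min AVC = £11; no output level covers variable cost.
Best response: produce nothing and absorb the £190 fixed cost.

Shut down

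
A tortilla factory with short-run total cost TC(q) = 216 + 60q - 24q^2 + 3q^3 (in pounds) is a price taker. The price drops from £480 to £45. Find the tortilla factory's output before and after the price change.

AVC = 60 - 24q + 3q^2, minimized at q = 4 where min AVC = £12. MC = 60 - 48q + 9q^2.
At P = £480 ≥ min AVC, set P = MC on the rising branch: q = 10.
At P = £45 ≥ min AVC, set P = MC: q = 5. The firm stays open but cuts output.

Output falls from 10 to 5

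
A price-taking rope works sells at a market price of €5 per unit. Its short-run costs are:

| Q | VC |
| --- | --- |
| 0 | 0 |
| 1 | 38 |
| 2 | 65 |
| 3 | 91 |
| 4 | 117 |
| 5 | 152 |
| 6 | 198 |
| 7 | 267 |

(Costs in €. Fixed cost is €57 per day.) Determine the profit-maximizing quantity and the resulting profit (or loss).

Profit at each row (π = 5Q − TC): Q=0: -57; Q=1: -90; Q=2: -112; Q=3: -133; Q=4: -154; Q=5: -184; Q=6: -225; Q=7: -289.
Profit is highest at Q = 0. Equivalently, the lowest AVC in the table is 117/4 ≈ €29.25 at Q = 4, and P = €5 falls below it — price never covers variable cost, so the firm shuts down and loses only its fixed cost.

Q = 0 (shut down); profit = -€57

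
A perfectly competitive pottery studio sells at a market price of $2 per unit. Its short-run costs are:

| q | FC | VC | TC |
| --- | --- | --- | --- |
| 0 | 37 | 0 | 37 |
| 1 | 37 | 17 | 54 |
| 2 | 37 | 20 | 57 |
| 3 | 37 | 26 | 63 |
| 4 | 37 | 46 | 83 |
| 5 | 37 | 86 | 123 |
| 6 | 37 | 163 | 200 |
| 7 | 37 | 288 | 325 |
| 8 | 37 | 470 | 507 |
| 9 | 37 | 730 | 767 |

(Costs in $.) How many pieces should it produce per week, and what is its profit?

Profit at each row (π = 2q − TC): q=0: -37; q=1: -52; q=2: -53; q=3: -57; q=4: -75; q=5: -113; q=6: -188; q=7: -311; q=8: -491; q=9: -749.
Profit is highest at q = 0. Equivalently, the lowest AVC in the table is 26/3 ≈ $8.67 at q = 3, and P = $2 falls below it — price never covers variable cost, so the firm shuts down and loses only its fixed cost.

q = 0 (shut down); profit = -$37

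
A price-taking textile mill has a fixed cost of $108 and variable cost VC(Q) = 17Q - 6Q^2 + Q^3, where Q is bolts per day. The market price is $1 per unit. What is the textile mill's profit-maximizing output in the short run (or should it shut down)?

Shut down

From TC, MC = TC'(Q) = 17 - 12Q + 3Q^2 and AVC = VC/Q = 17 - 6Q + Q^2.
AVC hits its minimum where MC = AVC, at Q = 3, giving min AVC = 17 - 6·3 + 3^2 = $8.
Since P = $1 < min AVC = $8, price fails to cover variable cost at any output.
The firm minimizes its loss by shutting down and losing only its fixed cost of $108.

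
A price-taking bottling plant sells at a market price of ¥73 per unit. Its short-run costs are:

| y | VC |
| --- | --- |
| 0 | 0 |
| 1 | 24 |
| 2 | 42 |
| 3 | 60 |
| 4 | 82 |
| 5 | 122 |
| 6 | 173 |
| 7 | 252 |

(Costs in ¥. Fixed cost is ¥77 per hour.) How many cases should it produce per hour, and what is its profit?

y = 6; profit = ¥188

Profit at each row (π = 73y − TC): y=0: -77; y=1: -28; y=2: 27; y=3: 82; y=4: 133; y=5: 166; y=6: 188; y=7: 182.
Profit is maximized at y = 6. AVC there is 173/6 = ¥28.83 ≤ P, so producing beats shutting down (which would give -¥77).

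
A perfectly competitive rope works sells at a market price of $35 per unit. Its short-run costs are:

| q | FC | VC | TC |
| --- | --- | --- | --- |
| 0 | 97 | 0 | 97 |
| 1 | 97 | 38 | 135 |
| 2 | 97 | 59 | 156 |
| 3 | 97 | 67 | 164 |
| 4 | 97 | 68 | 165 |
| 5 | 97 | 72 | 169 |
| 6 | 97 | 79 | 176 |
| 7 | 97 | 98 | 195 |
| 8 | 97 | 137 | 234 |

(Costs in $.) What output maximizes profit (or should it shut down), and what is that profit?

Compute π = P·q − TC at each output: q=0: -97; q=1: -100; q=2: -86; q=3: -59; q=4: -25; q=5: 6; q=6: 34; q=7: 50; q=8: 46.
Profit is maximized at q = 7. AVC there is 98/7 = $14 ≤ P, so producing beats shutting down (which would give -$97).

q = 7; profit = $50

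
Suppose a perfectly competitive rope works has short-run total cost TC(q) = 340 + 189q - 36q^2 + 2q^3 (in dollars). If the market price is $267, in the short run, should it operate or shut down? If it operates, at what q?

Strip out fixed cost: VC = 189q - 36q^2 + 2q^3. Then AVC = 189 - 36q + 2q^2 and MC = 189 - 72q + 6q^2.
AVC hits its minimum where MC = AVC, at q = 9, giving min AVC = 189 - 36·9 + 2·9^2 = $27.
Since P = $267 ≥ min AVC = $27, price covers variable cost and the firm should produce.
Solving P = MC: -78 - 72q + 6q^2 = 0 ⇒ q = -1 or 13. On the upward-sloping branch, q* = 13.
Check: AVC at q = 13 is $59 ≤ P, so revenue covers variable cost.
Profit = P·q − TC = 267·13 − 1107 = $2364.

Produce at q = 13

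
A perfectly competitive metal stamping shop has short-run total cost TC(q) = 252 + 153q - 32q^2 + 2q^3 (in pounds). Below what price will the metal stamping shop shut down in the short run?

The firm shuts down when price falls below the minimum of average variable cost. AVC = VC/q = 153 - 32q + 2q^2.
dAVC/dq = -32 + 4q = 0 gives q = 8. min AVC = 153 - 32·8 + 2·8^2 = 25.
The firm shuts down for any P below £25.

£25 per unit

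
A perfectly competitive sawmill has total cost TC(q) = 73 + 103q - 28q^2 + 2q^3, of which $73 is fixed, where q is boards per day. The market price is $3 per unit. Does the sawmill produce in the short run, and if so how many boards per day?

Strip out fixed cost: VC = 103q - 28q^2 + 2q^3. Then AVC = 103 - 28q + 2q^2 and MC = 103 - 56q + 6q^2.
AVC is minimized where dAVC/dq = -28 + 4q = 0, at q = 7; min AVC = 103 - 28·7 + 2·7^2 = $5.
With P < min AVC ($3 < $5), every unit sold adds to the loss.
Shutting down limits the loss to fixed cost, $73.

Shut down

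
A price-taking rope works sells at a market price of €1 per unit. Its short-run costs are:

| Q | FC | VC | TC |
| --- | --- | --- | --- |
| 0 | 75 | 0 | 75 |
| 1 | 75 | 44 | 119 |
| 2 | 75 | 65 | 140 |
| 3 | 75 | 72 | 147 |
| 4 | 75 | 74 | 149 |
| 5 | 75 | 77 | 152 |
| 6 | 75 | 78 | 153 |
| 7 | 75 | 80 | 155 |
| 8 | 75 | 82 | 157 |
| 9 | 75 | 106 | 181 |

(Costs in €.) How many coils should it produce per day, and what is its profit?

Tabulate TR − TC: Q=0: -75; Q=1: -118; Q=2: -138; Q=3: -144; Q=4: -145; Q=5: -147; Q=6: -147; Q=7: -148; Q=8: -149; Q=9: -172.
Profit is highest at Q = 0. Equivalently, the lowest AVC in the table is 82/8 ≈ €10.25 at Q = 8, and P = €1 falls below it — price never covers variable cost, so the firm shuts down and loses only its fixed cost.

Q = 0 (shut down); profit = -€75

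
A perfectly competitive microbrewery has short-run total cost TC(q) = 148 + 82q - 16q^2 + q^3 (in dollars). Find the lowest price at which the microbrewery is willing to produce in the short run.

$18 per unit

Short-run supply begins at min AVC. From VC = 82q - 16q^2 + q^3, AVC = 82 - 16q + q^2.
dAVC/dq = -16 + 2q = 0 gives q = 8. min AVC = 82 - 16·8 + 8^2 = 18.
The firm shuts down for any P below $18.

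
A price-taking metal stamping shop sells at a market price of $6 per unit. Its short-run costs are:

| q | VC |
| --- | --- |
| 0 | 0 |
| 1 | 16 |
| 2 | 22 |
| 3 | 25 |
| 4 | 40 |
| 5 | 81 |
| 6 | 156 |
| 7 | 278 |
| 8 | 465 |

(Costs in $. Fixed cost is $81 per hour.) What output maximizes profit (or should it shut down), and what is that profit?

Compute π = P·q − TC at each output: q=0: -81; q=1: -91; q=2: -91; q=3: -88; q=4: -97; q=5: -132; q=6: -201; q=7: -317; q=8: -498.
Profit is highest at q = 0. Equivalently, the lowest AVC in the table is 25/3 ≈ $8.33 at q = 3, and P = $6 falls below it — price never covers variable cost, so the firm shuts down and loses only its fixed cost.

q = 0 (shut down); profit = -$81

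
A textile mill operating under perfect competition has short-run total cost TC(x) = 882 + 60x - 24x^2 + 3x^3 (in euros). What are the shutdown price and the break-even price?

Shutdown price = €12; break-even price = €165

Shutdown price = min AVC. AVC = 60 - 24x + 3x^2, with vertex at x = 4 and minimum €12.
ATC = 882/x + 60 - 24x + 3x^2. Setting dATC/dx = −882/x^2 − 24 + 6x = 0 gives x = 7 (since 6·7^3 − 24·7^2 = 882).
min ATC = 882/7 + 60 − 24·7 + 3·7^2 = €165. That is the break-even price.
For €12 ≤ P < €165 the firm produces at a loss; below €12 it shuts down.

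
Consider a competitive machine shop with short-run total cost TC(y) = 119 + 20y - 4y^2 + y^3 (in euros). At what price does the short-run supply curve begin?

€16 per unit

Short-run supply begins at min AVC. From VC = 20y - 4y^2 + y^3, AVC = 20 - 4y + y^2.
At the minimum of AVC, MC = AVC. MC = 20 - 8y + 3y^2; setting MC = AVC gives 2y^2 - 4y = 0, so y = 2. min AVC = 16.
The firm shuts down for any P below €16.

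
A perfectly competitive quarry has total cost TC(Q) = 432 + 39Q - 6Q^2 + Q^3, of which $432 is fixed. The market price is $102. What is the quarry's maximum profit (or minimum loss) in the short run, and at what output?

Profit = -$40 at Q = 7

AVC = 39 - 6Q + Q^2 has its minimum $30 at Q = 3; price $102 clears that bar, so the firm operates.
MC = 39 - 12Q + 3Q^2. Setting P = MC and taking the root on the rising branch gives Q* = 7.
TR = 102·7 = 714. TC = 432 + 322 = 754. Profit = 714 − 754 = -$40.
By producing, the firm covers all variable cost plus $392 of fixed cost; shutting down would lose the full $432.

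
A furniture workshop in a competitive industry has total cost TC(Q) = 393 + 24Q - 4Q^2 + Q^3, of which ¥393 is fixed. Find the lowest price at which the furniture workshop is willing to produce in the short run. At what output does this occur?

Short-run supply begins at min AVC. From VC = 24Q - 4Q^2 + Q^3, AVC = 24 - 4Q + Q^2.
At the minimum of AVC, MC = AVC. MC = 24 - 8Q + 3Q^2; setting MC = AVC gives 2Q^2 - 4Q = 0, so Q = 2. min AVC = 20.
For P < ¥20 the firm produces nothing.

¥20 per unit, at Q = 2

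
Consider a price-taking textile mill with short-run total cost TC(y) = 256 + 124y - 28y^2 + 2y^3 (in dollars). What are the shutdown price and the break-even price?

Shutdown price = $26; break-even price = $60

Shutdown price = min AVC. AVC = 124 - 28y + 2y^2, with vertex at y = 7 and minimum $26.
ATC = 256/y + 124 - 28y + 2y^2. Setting dATC/dy = −256/y^2 − 28 + 4y = 0 gives y = 8 (since 4·8^3 − 28·8^2 = 256).
min ATC = 256/8 + 124 − 28·8 + 2·8^2 = $60. That is the break-even price.
For $26 ≤ P < $60 the firm produces at a loss; below $26 it shuts down.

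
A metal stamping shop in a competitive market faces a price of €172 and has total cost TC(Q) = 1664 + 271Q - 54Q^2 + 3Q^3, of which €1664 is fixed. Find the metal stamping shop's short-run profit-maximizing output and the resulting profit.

Profit = -€212 at Q = 11

AVC = 271 - 54Q + 3Q^2; min AVC = €28 at Q = 9. Since P = €172 ≥ min AVC, the firm produces.
MC = 271 - 108Q + 9Q^2. Setting P = MC and taking the root on the rising branch gives Q* = 11.
TR = 172·11 = 1892. TC = 1664 + 440 = 2104. Profit = 1892 − 2104 = -€212.
That loss of €212 beats the €1664 the firm would lose by shutting down; producing recovers €1452 of fixed cost.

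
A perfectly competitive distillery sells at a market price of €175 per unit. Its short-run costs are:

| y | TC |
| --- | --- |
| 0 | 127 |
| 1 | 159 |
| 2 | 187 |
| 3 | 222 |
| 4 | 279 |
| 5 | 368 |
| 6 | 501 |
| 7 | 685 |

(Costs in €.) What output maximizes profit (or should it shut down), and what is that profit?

y = 6; profit = €549

Tabulate TR − TC: y=0: -127; y=1: 16; y=2: 163; y=3: 303; y=4: 421; y=5: 507; y=6: 549; y=7: 540.
Profit is maximized at y = 6. AVC there is 374/6 = €62.33 ≤ P, so producing beats shutting down (which would give -€127).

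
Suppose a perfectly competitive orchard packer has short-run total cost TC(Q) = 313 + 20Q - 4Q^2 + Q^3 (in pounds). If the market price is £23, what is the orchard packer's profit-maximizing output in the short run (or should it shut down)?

Variable cost is VC = 20Q - 4Q^2 + Q^3, so AVC = VC/Q = 20 - 4Q + Q^2 and MC = dTC/dQ = 20 - 8Q + 3Q^2.
AVC hits its minimum where MC = AVC, at Q = 2, giving min AVC = 20 - 4·2 + 2^2 = £16.
Since P = £23 ≥ min AVC = £16, price covers variable cost and the firm should produce.
Set P = MC: 23 = 20 - 8Q + 3Q^2 → -3 - 8Q + 3Q^2 = 0. The roots are Q = -1/3 and Q = 3; the profit-maximizing output is on the rising part of MC, so Q* = 3.
Check: AVC at Q = 3 is £17 ≤ P, so revenue covers variable cost.
Profit = P·Q − TC = 23·3 − 364 = -£295, a loss, but smaller than the £313 fixed cost the firm would lose by shutting down.

Produce at Q = 3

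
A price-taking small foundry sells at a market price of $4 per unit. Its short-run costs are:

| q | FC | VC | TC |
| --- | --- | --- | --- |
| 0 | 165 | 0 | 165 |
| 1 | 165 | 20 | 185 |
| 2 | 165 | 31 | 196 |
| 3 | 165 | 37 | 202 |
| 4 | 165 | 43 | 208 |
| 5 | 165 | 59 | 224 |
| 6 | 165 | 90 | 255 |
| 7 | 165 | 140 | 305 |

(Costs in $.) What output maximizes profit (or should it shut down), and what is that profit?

Tabulate TR − TC: q=0: -165; q=1: -181; q=2: -188; q=3: -190; q=4: -192; q=5: -204; q=6: -231; q=7: -277.
Profit is highest at q = 0. Equivalently, the lowest AVC in the table is 43/4 ≈ $10.75 at q = 4, and P = $4 falls below it — price never covers variable cost, so the firm shuts down and loses only its fixed cost.

q = 0 (shut down); profit = -$165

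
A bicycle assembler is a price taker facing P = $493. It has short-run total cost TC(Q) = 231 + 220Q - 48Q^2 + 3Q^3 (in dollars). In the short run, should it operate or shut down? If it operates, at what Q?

Produce at Q = 13

Strip out fixed cost: VC = 220Q - 48Q^2 + 3Q^3. Then AVC = 220 - 48Q + 3Q^2 and MC = 220 - 96Q + 9Q^2.
AVC is minimized where dAVC/dQ = -48 + 6Q = 0, at Q = 8; min AVC = 220 - 48·8 + 3·8^2 = $28.
Since P = $493 ≥ min AVC = $28, price covers variable cost and the firm should produce.
Set P = MC: 493 = 220 - 96Q + 9Q^2 → -273 - 96Q + 9Q^2 = 0. The roots are Q = -7/3 and Q = 13; the profit-maximizing output is on the rising part of MC, so Q* = 13.
Check: AVC at Q = 13 is $103 ≤ P, so revenue covers variable cost.
Profit = P·Q − TC = 493·13 − 1570 = $4839.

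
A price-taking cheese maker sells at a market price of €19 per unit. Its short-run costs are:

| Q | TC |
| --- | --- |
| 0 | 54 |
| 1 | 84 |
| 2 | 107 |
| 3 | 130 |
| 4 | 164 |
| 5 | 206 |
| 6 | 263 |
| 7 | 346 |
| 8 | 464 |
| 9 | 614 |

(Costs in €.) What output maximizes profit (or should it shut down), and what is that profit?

Profit at each row (π = 19Q − TC): Q=0: -54; Q=1: -65; Q=2: -69; Q=3: -73; Q=4: -88; Q=5: -111; Q=6: -149; Q=7: -213; Q=8: -312; Q=9: -443.
Profit is highest at Q = 0. Equivalently, the lowest AVC in the table is 76/3 ≈ €25.33 at Q = 3, and P = €19 falls below it — price never covers variable cost, so the firm shuts down and loses only its fixed cost.

Q = 0 (shut down); profit = -€54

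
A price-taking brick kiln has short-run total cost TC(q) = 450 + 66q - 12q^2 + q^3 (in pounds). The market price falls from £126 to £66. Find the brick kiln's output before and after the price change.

Output falls from 10 to 8

AVC = 66 - 12q + q^2, minimized at q = 6 where min AVC = £30. MC = 66 - 24q + 3q^2.
With P = £126 above the shutdown price, P = MC gives q = 10.
At P = £66 ≥ min AVC, set P = MC: q = 8. The firm stays open but cuts output.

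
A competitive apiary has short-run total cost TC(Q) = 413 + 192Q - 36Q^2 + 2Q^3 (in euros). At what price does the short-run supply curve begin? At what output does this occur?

€30 per unit, at Q = 9

The shutdown price is the minimum of AVC. VC = 192Q - 36Q^2 + 2Q^3, so AVC = 192 - 36Q + 2Q^2.
dAVC/dQ = -36 + 4Q = 0 gives Q = 9. min AVC = 192 - 36·9 + 2·9^2 = 30.
For P < €30 the firm produces nothing.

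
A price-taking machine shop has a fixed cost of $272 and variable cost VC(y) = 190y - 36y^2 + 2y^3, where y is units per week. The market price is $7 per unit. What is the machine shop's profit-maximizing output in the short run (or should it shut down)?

Variable cost is VC = 190y - 36y^2 + 2y^3, so AVC = VC/y = 190 - 36y + 2y^2 and MC = dTC/dy = 190 - 72y + 6y^2.
AVC hits its minimum where MC = AVC, at y = 9, giving min AVC = 190 - 36·9 + 2·9^2 = $28.
Since P = $7 < min AVC = $28, price fails to cover variable cost at any output.
Best response: produce nothing and absorb the $272 fixed cost.

Shut down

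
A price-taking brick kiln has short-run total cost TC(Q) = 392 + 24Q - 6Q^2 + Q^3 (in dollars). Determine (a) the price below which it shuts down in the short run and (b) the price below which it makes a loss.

Shutdown price = $15; break-even price = $87

Shutdown price = min AVC. AVC = 24 - 6Q + Q^2, with vertex at Q = 3 and minimum $15.
ATC = 392/Q + 24 - 6Q + Q^2. Setting dATC/dQ = −392/Q^2 − 6 + 2Q = 0 gives Q = 7 (since 2·7^3 − 6·7^2 = 392).
min ATC = 392/7 + 24 − 6·7 + 7^2 = $87. That is the break-even price.
Between these two prices the firm operates at a loss; above $87 it earns a profit.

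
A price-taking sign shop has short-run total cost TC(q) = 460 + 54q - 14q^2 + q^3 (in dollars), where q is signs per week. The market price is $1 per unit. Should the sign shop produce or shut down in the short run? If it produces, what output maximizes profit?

Shut down

Strip out fixed cost: VC = 54q - 14q^2 + q^3. Then AVC = 54 - 14q + q^2 and MC = 54 - 28q + 3q^2.
AVC is minimized where dAVC/dq = -14 + 2q = 0, at q = 7; min AVC = 54 - 14·7 + 7^2 = $5.
P = $1 lies below min AVC = $5; no output level covers variable cost.
Best response: produce nothing and absorb the $460 fixed cost.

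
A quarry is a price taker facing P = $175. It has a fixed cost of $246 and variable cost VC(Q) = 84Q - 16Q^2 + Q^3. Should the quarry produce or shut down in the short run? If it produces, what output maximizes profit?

Variable cost is VC = 84Q - 16Q^2 + Q^3, so AVC = VC/Q = 84 - 16Q + Q^2 and MC = dTC/dQ = 84 - 32Q + 3Q^2.
AVC is minimized where dAVC/dQ = -16 + 2Q = 0, at Q = 8; min AVC = 84 - 16·8 + 8^2 = $20.
Since P = $175 ≥ min AVC = $20, price covers variable cost and the firm should produce.
Set P = MC: 175 = 84 - 32Q + 3Q^2 → -91 - 32Q + 3Q^2 = 0. The roots are Q = -7/3 and Q = 13; the profit-maximizing output is on the rising part of MC, so Q* = 13.
Check: AVC at Q = 13 is $45 ≤ P, so revenue covers variable cost.
Profit = P·Q − TC = 175·13 − 831 = $1444.

Produce at Q = 13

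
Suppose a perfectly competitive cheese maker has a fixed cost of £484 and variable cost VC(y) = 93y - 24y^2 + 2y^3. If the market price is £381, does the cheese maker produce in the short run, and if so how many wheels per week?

From TC, MC = TC'(y) = 93 - 48y + 6y^2 and AVC = VC/y = 93 - 24y + 2y^2.
AVC is minimized where dAVC/dy = -24 + 4y = 0, at y = 6; min AVC = 93 - 24·6 + 2·6^2 = £21.
Since P = £381 ≥ min AVC = £21, price covers variable cost and the firm should produce.
Solving P = MC: -288 - 48y + 6y^2 = 0 ⇒ y = -4 or 12. On the upward-sloping branch, y* = 12.
Check: AVC at y = 12 is £93 ≤ P, so revenue covers variable cost.
Profit = P·y − TC = 381·12 − 1600 = £2972.

Produce at y = 12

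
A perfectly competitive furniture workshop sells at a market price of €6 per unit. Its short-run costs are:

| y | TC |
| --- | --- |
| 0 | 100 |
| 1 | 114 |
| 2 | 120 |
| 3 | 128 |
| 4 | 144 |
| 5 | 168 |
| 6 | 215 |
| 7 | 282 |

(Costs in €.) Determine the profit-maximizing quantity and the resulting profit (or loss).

y = 0 (shut down); profit = -€100

Profit at each row (π = 6y − TC): y=0: -100; y=1: -108; y=2: -108; y=3: -110; y=4: -120; y=5: -138; y=6: -179; y=7: -240.
Profit is highest at y = 0. Equivalently, the lowest AVC in the table is 28/3 ≈ €9.33 at y = 3, and P = €6 falls below it — price never covers variable cost, so the firm shuts down and loses only its fixed cost.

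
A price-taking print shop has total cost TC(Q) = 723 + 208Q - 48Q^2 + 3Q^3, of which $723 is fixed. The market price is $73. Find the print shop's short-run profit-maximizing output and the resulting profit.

AVC = 208 - 48Q + 3Q^2 has its minimum $16 at Q = 8; price $73 clears that bar, so the firm operates.
MC = 208 - 96Q + 9Q^2. Setting P = MC and taking the root on the rising branch gives Q* = 9.
TR = 73·9 = 657. TC = 723 + 171 = 894. Profit = 657 − 894 = -$237.
By producing, the firm covers all variable cost plus $486 of fixed cost; shutting down would lose the full $723.

Profit = -$237 at Q = 9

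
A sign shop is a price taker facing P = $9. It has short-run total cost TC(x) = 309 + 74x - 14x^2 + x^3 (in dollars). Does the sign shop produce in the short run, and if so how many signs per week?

Strip out fixed cost: VC = 74x - 14x^2 + x^3. Then AVC = 74 - 14x + x^2 and MC = 74 - 28x + 3x^2.
AVC is minimized where dAVC/dx = -14 + 2x = 0, at x = 7; min AVC = 74 - 14·7 + 7^2 = $25.
Since P = $9 < min AVC = $25, price fails to cover variable cost at any output.
Best response: produce nothing and absorb the $309 fixed cost.

Shut down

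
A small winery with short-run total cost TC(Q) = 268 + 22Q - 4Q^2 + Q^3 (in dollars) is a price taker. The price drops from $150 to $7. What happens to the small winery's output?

Output falls from 8 to 0 (the firm shuts down)

MC = 22 - 8Q + 3Q^2; the shutdown threshold is min AVC = $18 (at Q = 2).
At P = $150 ≥ min AVC, set P = MC on the rising branch: Q = 8.
At P = $7 < min AVC = $18, price no longer covers variable cost at any output, so the firm shuts down: Q = 0.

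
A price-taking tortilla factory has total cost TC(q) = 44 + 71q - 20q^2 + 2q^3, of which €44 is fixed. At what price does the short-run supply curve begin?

€21 per unit

The shutdown price is the minimum of AVC. VC = 71q - 20q^2 + 2q^3, so AVC = 71 - 20q + 2q^2.
dAVC/dq = -20 + 4q = 0 gives q = 5. min AVC = 71 - 20·5 + 2·5^2 = 21.
For P < €21 the firm produces nothing.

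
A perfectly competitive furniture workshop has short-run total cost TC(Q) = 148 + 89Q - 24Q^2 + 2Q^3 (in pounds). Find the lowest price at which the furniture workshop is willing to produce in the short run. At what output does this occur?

The firm shuts down when price falls below the minimum of average variable cost. AVC = VC/Q = 89 - 24Q + 2Q^2.
At the minimum of AVC, MC = AVC. MC = 89 - 48Q + 6Q^2; setting MC = AVC gives 4Q^2 - 24Q = 0, so Q = 6. min AVC = 17.
For P < £17 the firm produces nothing.

£17 per unit, at Q = 6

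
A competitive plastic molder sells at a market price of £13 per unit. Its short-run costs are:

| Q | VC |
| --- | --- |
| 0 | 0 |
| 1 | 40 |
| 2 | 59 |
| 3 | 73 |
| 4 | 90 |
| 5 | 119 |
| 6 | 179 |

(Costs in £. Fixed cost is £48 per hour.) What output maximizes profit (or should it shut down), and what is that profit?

Profit at each row (π = 13Q − TC): Q=0: -48; Q=1: -75; Q=2: -81; Q=3: -82; Q=4: -86; Q=5: -102; Q=6: -149.
Profit is highest at Q = 0. Equivalently, the lowest AVC in the table is 90/4 ≈ £22.50 at Q = 4, and P = £13 falls below it — price never covers variable cost, so the firm shuts down and loses only its fixed cost.

Q = 0 (shut down); profit = -£48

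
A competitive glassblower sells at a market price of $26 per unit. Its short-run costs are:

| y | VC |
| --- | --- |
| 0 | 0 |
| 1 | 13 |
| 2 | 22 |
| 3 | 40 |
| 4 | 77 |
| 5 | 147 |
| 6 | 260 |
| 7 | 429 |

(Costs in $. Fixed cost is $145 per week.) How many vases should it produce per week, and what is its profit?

Profit at each row (π = 26y − TC): y=0: -145; y=1: -132; y=2: -115; y=3: -107; y=4: -118; y=5: -162; y=6: -249; y=7: -392.
Profit is maximized at y = 3. AVC there is 40/3 = $13.33 ≤ P, so producing beats shutting down (which would give -$145).

y = 3; profit = -$107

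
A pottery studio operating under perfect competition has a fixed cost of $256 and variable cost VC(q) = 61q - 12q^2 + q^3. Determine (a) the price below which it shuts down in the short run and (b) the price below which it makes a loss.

AVC = 61 - 12q + q^2; minimized at q = 6, giving min AVC = $25. That is the shutdown price.
ATC = 256/q + 61 - 12q + q^2. Setting dATC/dq = −256/q^2 − 12 + 2q = 0 gives q = 8 (since 2·8^3 − 12·8^2 = 256).
min ATC = 256/8 + 61 − 12·8 + 8^2 = $61. That is the break-even price.
For $25 ≤ P < $61 the firm produces at a loss; below $25 it shuts down.

Shutdown price = $25; break-even price = $61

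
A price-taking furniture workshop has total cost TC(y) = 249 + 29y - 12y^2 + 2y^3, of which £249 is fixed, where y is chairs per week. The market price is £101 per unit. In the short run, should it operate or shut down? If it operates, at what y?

From TC, MC = TC'(y) = 29 - 24y + 6y^2 and AVC = VC/y = 29 - 12y + 2y^2.
The AVC parabola has its vertex at y = 12/4 = 3, where AVC = 29 - 12·3 + 2·3^2 = £11.
P = £101 exceeds min AVC = £11, so the firm stays open.
P = MC gives -72 - 24y + 6y^2 = 0, with roots -2 and 6. Take the larger (rising MC): y* = 6.
Check: AVC at y = 6 is £29 ≤ P, so revenue covers variable cost.
Profit = P·y − TC = 101·6 − 423 = £183.

Produce at y = 6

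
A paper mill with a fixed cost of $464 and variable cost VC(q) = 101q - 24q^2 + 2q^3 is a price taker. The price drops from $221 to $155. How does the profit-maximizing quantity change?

MC = 101 - 48q + 6q^2; the shutdown threshold is min AVC = $29 (at q = 6).
At P = $221 ≥ min AVC, set P = MC on the rising branch: q = 10.
At P = $155 ≥ min AVC, set P = MC: q = 9. The firm stays open but cuts output.

Output falls from 10 to 9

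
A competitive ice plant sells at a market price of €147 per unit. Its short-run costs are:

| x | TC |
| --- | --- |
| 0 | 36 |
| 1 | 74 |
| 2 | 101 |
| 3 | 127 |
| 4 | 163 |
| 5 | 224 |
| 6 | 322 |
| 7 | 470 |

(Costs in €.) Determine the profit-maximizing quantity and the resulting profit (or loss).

Tabulate TR − TC: x=0: -36; x=1: 73; x=2: 193; x=3: 314; x=4: 425; x=5: 511; x=6: 560; x=7: 559.
Profit is maximized at x = 6. AVC there is 286/6 = €47.67 ≤ P, so producing beats shutting down (which would give -€36).

x = 6; profit = €560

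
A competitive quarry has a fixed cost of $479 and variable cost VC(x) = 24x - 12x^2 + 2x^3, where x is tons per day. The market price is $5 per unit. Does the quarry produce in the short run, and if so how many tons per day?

From TC, MC = TC'(x) = 24 - 24x + 6x^2 and AVC = VC/x = 24 - 12x + 2x^2.
The AVC parabola has its vertex at x = 12/4 = 3, where AVC = 24 - 12·3 + 2·3^2 = $6.
With P < min AVC ($5 < $6), every unit sold adds to the loss.
The firm minimizes its loss by shutting down and losing only its fixed cost of $479.

Shut down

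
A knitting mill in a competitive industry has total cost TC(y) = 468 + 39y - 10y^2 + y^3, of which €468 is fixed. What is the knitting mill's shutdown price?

Short-run supply begins at min AVC. From VC = 39y - 10y^2 + y^3, AVC = 39 - 10y + y^2.
dAVC/dy = -10 + 2y = 0 gives y = 5. min AVC = 39 - 10·5 + 5^2 = 14.
So the shutdown price is €14.

€14 per unit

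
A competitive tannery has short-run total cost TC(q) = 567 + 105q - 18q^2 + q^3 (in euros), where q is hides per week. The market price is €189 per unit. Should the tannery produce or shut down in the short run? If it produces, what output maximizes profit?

From TC, MC = TC'(q) = 105 - 36q + 3q^2 and AVC = VC/q = 105 - 18q + q^2.
AVC hits its minimum where MC = AVC, at q = 9, giving min AVC = 105 - 18·9 + 9^2 = €24.
Because €189 ≥ €24, revenue can cover variable cost; the firm operates.
P = MC gives -84 - 36q + 3q^2 = 0, with roots -2 and 14. Take the larger (rising MC): q* = 14.
Check: AVC at q = 14 is €49 ≤ P, so revenue covers variable cost.
Profit = P·q − TC = 189·14 − 1253 = €1393.

Produce at q = 14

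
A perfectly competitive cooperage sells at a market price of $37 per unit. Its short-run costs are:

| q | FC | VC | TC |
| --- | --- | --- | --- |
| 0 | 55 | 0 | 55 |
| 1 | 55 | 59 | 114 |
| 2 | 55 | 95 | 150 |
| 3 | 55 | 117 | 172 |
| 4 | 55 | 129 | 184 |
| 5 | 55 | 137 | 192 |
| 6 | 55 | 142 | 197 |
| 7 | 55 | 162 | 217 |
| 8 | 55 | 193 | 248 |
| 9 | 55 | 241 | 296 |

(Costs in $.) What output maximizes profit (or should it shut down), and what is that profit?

q = 8; profit = $48

Compute π = P·q − TC at each output: q=0: -55; q=1: -77; q=2: -76; q=3: -61; q=4: -36; q=5: -7; q=6: 25; q=7: 42; q=8: 48; q=9: 37.
Profit is maximized at q = 8. AVC there is 193/8 = $24.12 ≤ P, so producing beats shutting down (which would give -$55).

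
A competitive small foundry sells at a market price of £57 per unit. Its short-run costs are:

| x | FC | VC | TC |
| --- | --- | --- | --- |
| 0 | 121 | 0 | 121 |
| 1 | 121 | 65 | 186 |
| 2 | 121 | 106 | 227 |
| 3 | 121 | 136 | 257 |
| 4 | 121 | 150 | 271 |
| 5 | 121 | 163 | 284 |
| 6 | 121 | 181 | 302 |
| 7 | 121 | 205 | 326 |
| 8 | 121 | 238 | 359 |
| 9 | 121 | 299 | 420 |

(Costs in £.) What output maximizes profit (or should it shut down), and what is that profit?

x = 8; profit = £97

Compute π = P·x − TC at each output: x=0: -121; x=1: -129; x=2: -113; x=3: -86; x=4: -43; x=5: 1; x=6: 40; x=7: 73; x=8: 97; x=9: 93.
Profit is maximized at x = 8. AVC there is 238/8 = £29.75 ≤ P, so producing beats shutting down (which would give -£121).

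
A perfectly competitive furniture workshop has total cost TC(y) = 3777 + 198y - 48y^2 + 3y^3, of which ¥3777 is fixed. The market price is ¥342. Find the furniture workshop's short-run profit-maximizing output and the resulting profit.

Profit = -¥321 at y = 12

AVC = 198 - 48y + 3y^2 has its minimum ¥6 at y = 8; price ¥342 clears that bar, so the firm operates.
With MC = 198 - 96y + 9y^2, P = MC on the upward-sloping part at y* = 12.
TR = 342·12 = 4104. TC = 3777 + 648 = 4425. Profit = 4104 − 4425 = -¥321.
Shutting down would mean losing the fixed cost of ¥3777, so operating at a loss of ¥321 is better by ¥3456.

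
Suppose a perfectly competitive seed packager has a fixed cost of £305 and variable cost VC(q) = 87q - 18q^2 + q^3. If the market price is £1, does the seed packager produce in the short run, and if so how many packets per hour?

Shut down

Strip out fixed cost: VC = 87q - 18q^2 + q^3. Then AVC = 87 - 18q + q^2 and MC = 87 - 36q + 3q^2.
AVC hits its minimum where MC = AVC, at q = 9, giving min AVC = 87 - 18·9 + 9^2 = £6.
Since P = £1 < min AVC = £6, price fails to cover variable cost at any output.
Best response: produce nothing and absorb the £305 fixed cost.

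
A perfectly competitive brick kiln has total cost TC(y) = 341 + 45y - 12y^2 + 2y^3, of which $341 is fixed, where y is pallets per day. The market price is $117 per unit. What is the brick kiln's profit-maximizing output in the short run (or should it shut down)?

Variable cost is VC = 45y - 12y^2 + 2y^3, so AVC = VC/y = 45 - 12y + 2y^2 and MC = dTC/dy = 45 - 24y + 6y^2.
The AVC parabola has its vertex at y = 12/4 = 3, where AVC = 45 - 12·3 + 2·3^2 = $27.
P = $117 exceeds min AVC = $27, so the firm stays open.
P = MC gives -72 - 24y + 6y^2 = 0, with roots -2 and 6. Take the larger (rising MC): y* = 6.
Check: AVC at y = 6 is $45 ≤ P, so revenue covers variable cost.
Profit = P·y − TC = 117·6 − 611 = $91.

Produce at y = 6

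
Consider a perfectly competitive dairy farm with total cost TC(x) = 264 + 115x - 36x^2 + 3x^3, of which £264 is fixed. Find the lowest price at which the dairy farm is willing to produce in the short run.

Short-run supply begins at min AVC. From VC = 115x - 36x^2 + 3x^3, AVC = 115 - 36x + 3x^2.
At the minimum of AVC, MC = AVC. MC = 115 - 72x + 9x^2; setting MC = AVC gives 6x^2 - 36x = 0, so x = 6. min AVC = 7.
For P < £7 the firm produces nothing.

£7 per unit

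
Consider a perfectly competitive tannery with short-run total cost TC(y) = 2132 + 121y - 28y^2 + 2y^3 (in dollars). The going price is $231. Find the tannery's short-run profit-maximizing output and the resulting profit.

AVC = 121 - 28y + 2y^2 has its minimum $23 at y = 7; price $231 clears that bar, so the firm operates.
MC = 121 - 56y + 6y^2. Setting P = MC and taking the root on the rising branch gives y* = 11.
TR = 231·11 = 2541. TC = 2132 + 605 = 2737. Profit = 2541 − 2737 = -$196.
Shutting down would mean losing the fixed cost of $2132, so operating at a loss of $196 is better by $1936.

Profit = -$196 at y = 11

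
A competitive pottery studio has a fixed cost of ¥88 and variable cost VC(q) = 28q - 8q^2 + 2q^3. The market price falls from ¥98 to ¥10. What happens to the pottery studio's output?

Output falls from 5 to 0 (the firm shuts down)

AVC = 28 - 8q + 2q^2, minimized at q = 2 where min AVC = ¥20. MC = 28 - 16q + 6q^2.
With P = ¥98 above the shutdown price, P = MC gives q = 5.
At P = ¥10 < min AVC = ¥20, price no longer covers variable cost at any output, so the firm shuts down: q = 0.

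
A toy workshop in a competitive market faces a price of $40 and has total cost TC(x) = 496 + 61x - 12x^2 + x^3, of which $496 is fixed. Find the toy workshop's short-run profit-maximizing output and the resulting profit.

AVC = 61 - 12x + x^2; min AVC = $25 at x = 6. Since P = $40 ≥ min AVC, the firm produces.
MC = 61 - 24x + 3x^2. Setting P = MC and taking the root on the rising branch gives x* = 7.
TR = 40·7 = 280. TC = 496 + 182 = 678. Profit = 280 − 678 = -$398.
That loss of $398 beats the $496 the firm would lose by shutting down; producing recovers $98 of fixed cost.

Profit = -$398 at x = 7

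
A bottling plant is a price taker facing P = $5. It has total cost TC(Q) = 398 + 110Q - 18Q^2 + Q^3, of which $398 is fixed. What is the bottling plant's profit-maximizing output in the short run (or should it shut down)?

Shut down

Variable cost is VC = 110Q - 18Q^2 + Q^3, so AVC = VC/Q = 110 - 18Q + Q^2 and MC = dTC/dQ = 110 - 36Q + 3Q^2.
The AVC parabola has its vertex at Q = 18/2 = 9, where AVC = 110 - 18·9 + 9^2 = $29.
P = $5 lies below min AVC = $29; no output level covers variable cost.
The firm minimizes its loss by shutting down and losing only its fixed cost of $398.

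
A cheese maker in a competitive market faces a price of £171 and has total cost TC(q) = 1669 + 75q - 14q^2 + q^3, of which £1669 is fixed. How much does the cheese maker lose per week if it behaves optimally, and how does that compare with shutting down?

Profit = -£229 at q = 12

AVC = 75 - 14q + q^2; min AVC = £26 at q = 7. Since P = £171 ≥ min AVC, the firm produces.
MC = 75 - 28q + 3q^2. Setting P = MC and taking the root on the rising branch gives q* = 12.
TR = 171·12 = 2052. TC = 1669 + 612 = 2281. Profit = 2052 − 2281 = -£229.
That loss of £229 beats the £1669 the firm would lose by shutting down; producing recovers £1440 of fixed cost.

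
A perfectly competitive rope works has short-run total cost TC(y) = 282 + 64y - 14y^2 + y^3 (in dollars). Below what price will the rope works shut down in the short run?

$15 per unit

The firm shuts down when price falls below the minimum of average variable cost. AVC = VC/y = 64 - 14y + y^2.
At the minimum of AVC, MC = AVC. MC = 64 - 28y + 3y^2; setting MC = AVC gives 2y^2 - 14y = 0, so y = 7. min AVC = 15.
So the shutdown price is $15.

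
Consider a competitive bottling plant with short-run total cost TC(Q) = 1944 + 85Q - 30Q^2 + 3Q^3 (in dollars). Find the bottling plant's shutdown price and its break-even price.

AVC = 85 - 30Q + 3Q^2; minimized at Q = 5, giving min AVC = $10. That is the shutdown price.
ATC = 1944/Q + 85 - 30Q + 3Q^2. Setting dATC/dQ = −1944/Q^2 − 30 + 6Q = 0 gives Q = 9 (since 6·9^3 − 30·9^2 = 1944).
min ATC = 1944/9 + 85 − 30·9 + 3·9^2 = $274. That is the break-even price.
Between these two prices the firm operates at a loss; above $274 it earns a profit.

Shutdown price = $10; break-even price = $274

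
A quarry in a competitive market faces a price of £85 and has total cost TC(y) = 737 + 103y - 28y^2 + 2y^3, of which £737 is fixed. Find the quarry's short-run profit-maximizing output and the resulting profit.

Profit = -£89 at y = 9

AVC = 103 - 28y + 2y^2 has its minimum £5 at y = 7; price £85 clears that bar, so the firm operates.
MC = 103 - 56y + 6y^2. Setting P = MC and taking the root on the rising branch gives y* = 9.
TR = 85·9 = 765. TC = 737 + 117 = 854. Profit = 765 − 854 = -£89.
That loss of £89 beats the £737 the firm would lose by shutting down; producing recovers £648 of fixed cost.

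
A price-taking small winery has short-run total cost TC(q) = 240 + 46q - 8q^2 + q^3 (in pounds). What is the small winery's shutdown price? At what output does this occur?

The shutdown price is the minimum of AVC. VC = 46q - 8q^2 + q^3, so AVC = 46 - 8q + q^2.
At the minimum of AVC, MC = AVC. MC = 46 - 16q + 3q^2; setting MC = AVC gives 2q^2 - 8q = 0, so q = 4. min AVC = 30.
The firm shuts down for any P below £30.

£30 per unit, at q = 4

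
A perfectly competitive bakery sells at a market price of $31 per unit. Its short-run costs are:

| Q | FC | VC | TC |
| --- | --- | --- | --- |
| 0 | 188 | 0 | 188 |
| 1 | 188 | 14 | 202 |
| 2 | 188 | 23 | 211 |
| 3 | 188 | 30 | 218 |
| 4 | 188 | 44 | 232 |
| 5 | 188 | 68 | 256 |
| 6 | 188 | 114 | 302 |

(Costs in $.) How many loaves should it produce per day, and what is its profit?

Q = 5; profit = -$101

Profit at each row (π = 31Q − TC): Q=0: -188; Q=1: -171; Q=2: -149; Q=3: -125; Q=4: -108; Q=5: -101; Q=6: -116.
Profit is maximized at Q = 5. AVC there is 68/5 = $13.60 ≤ P, so producing beats shutting down (which would give -$188).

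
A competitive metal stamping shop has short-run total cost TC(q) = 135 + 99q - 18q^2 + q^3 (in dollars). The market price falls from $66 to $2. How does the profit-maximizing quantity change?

MC = 99 - 36q + 3q^2; the shutdown threshold is min AVC = $18 (at q = 9).
With P = $66 above the shutdown price, P = MC gives q = 11.
At P = $2 < min AVC = $18, price no longer covers variable cost at any output, so the firm shuts down: q = 0.

Output falls from 11 to 0 (the firm shuts down)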